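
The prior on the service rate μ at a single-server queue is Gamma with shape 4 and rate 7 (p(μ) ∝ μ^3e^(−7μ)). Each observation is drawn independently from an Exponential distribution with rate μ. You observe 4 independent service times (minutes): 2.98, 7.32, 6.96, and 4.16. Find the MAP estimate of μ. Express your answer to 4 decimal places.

The Exponential(rate=μ) likelihood is ∝ μ^n e^(−μΣtᵢ). Here n = 4 and Σtᵢ = 2.98 + 7.32 + 6.96 + 4.16 = 21.42.
Posterior ∝ μ^3e^(−7μ) · μ^4e^(−21.42μ) = μ^7e^(−28.42μ), i.e. Gamma(8, 28.42).
Mode = (a−1)/b = 7/28.42 ≈ 0.2463.

μ̂_MAP = 0.2463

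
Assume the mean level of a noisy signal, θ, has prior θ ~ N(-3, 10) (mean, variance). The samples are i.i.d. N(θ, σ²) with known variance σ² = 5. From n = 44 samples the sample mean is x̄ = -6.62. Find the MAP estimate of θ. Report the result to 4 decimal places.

θ̂_MAP = -6.5793

n = 44, x̄ = -6.62.
For a Normal prior and Normal likelihood with known variance, the posterior is Normal; its mode equals its mean, the precision-weighted average.
Prior precision 1/σ₀² = 1/10 = 0.1; data precision n/σ² = 44/5 = 8.8.
θ̂ = (0.1·(-3) + 8.8·(-6.62)) / (0.1 + 8.8) = (-58.556)/8.9 = -14639/2225 ≈ -6.5793.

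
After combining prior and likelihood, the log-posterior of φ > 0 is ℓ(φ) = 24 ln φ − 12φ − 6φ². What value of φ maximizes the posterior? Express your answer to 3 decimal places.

φ̂_MAP = 1.000

ℓ'(φ) = 24/φ − 12 − 12φ. Setting this to zero and multiplying by φ: 12φ² + 12φ − 24 = 0.
φ = (−12 + √(12² + 4·12·24)) / (2·12) = (−12 + √1296) / 24 = (−12 + 36)/24 = 1.
ℓ''(φ) = −24/φ² − 12 < 0, confirming a maximum.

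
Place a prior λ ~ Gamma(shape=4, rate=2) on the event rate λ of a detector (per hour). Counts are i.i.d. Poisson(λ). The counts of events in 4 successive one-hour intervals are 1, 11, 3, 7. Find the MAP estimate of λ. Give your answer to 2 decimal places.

λ̂_MAP = 4.17

Σxᵢ = 1+11+3+7 = 22, with n = 4.
Posterior ∝ λ^3e^(−2λ) · λ^22e^(−4λ) = λ^25e^(−6λ), i.e. Gamma(shape=26, rate=6).
The mode of a Gamma(a, b) with a ≥ 1 (shape–rate) is (a−1)/b = 25/6 ≈ 4.17.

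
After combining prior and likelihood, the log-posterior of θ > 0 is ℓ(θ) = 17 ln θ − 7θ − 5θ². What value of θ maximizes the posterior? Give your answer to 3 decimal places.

θ̂_MAP = 1.000

ℓ'(θ) = 17/θ − 7 − 10θ. Setting this to zero and multiplying by θ: 10θ² + 7θ − 17 = 0.
θ = (−7 + √(7² + 4·10·17)) / (2·10) = (−7 + √729) / 20 = (−7 + 27)/20 = 1.
ℓ''(θ) = −17/θ² − 10 < 0, confirming a maximum.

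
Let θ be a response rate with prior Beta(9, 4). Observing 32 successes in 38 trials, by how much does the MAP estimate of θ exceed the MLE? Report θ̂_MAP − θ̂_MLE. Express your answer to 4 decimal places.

Posterior is Beta(41, 10); MAP = (41−1)/(51−2) = 40/49 ≈ 0.81633.
MLE ignores the prior: θ̂_MLE = k/n = 32/38 ≈ 0.84211.
Difference = 40/49 − 32/38 = -24/931 ≈ -0.0258.

MAP − MLE = -0.0258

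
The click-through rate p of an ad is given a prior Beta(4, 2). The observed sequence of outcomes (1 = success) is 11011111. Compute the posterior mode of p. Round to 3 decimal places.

Prior: Beta(4, 2).
Data: 7 successes in 8 trials (from the sequence). The binomial likelihood contributes p^7(1−p)^1, so the posterior is Beta(4+7, 2+1) = Beta(11, 3).
For Beta(a, b) with a, b > 1 the mode is (a−1)/(a+b−2) = 10/12 ≈ 0.833.

p̂_MAP = 0.833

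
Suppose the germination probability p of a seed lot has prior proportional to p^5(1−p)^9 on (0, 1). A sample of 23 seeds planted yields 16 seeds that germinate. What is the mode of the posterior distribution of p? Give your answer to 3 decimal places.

The prior density ∝ p^5(1−p)^9 is the kernel of Beta(6, 10).
Data: 16 successes in 23 trials. The binomial likelihood contributes p^16(1−p)^7, so the posterior is Beta(6+16, 10+7) = Beta(22, 17).
For Beta(a, b) with a, b > 1 the mode is (a−1)/(a+b−2) = 21/37 ≈ 0.568.

p̂_MAP = 0.568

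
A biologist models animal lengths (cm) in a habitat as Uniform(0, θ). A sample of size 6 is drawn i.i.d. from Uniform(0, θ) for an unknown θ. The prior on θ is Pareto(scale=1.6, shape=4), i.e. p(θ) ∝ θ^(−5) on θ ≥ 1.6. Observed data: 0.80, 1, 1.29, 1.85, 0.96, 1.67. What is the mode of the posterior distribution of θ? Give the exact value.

θ̂_MAP = 1.85

The Uniform(0, θ) likelihood is θ^(−n) for θ ≥ max(xᵢ), zero otherwise. Here max(xᵢ) = 1.85.
Posterior ∝ θ^(−5) · θ^(−6) = θ^(−11) on θ ≥ max(1.6, 1.85) = 1.85.
This density is strictly decreasing in θ, so the posterior mode lies at the lower boundary of the support.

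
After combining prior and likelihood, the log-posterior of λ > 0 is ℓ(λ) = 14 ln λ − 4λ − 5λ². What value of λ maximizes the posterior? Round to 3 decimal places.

λ̂_MAP = 1.000

ℓ'(λ) = 14/λ − 4 − 10λ. Setting this to zero and multiplying by λ: 10λ² + 4λ − 14 = 0.
λ = (−4 + √(4² + 4·10·14)) / (2·10) = (−4 + √576) / 20 = (−4 + 24)/20 = 1.
ℓ''(λ) = −14/λ² − 10 < 0, confirming a maximum.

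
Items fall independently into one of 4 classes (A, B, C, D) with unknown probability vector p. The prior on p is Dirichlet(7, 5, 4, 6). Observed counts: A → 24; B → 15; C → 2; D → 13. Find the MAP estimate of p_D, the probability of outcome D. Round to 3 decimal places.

The posterior is Dirichlet(αᵢ + nᵢ) = Dirichlet(31, 20, 6, 19).
For a Dirichlet(a₁,…,a_K) with all aᵢ > 1, the mode has j-th component (aⱼ − 1)/(Σaᵢ − K).
Here Σaᵢ = 76 and K = 4, so p_D = (19 − 1)/(76 − 4) = 18/72 ≈ 0.250.

MAP estimate of p_D = 0.250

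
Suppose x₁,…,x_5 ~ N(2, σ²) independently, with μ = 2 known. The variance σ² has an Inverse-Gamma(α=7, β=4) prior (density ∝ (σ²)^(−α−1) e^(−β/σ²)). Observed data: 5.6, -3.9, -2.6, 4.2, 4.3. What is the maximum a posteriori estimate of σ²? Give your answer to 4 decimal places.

Sum of squared deviations about the known mean: SS = (5.6−2)² + (-3.9−2)² + (-2.6−2)² + (4.2−2)² + (4.3−2)² = 79.06.
The Normal likelihood contributes (σ²)^(−n/2) exp(−SS/(2σ²)), so the posterior is Inverse-Gamma(α + n/2, β + SS/2) = Inverse-Gamma(9.5, 43.53).
The mode of Inverse-Gamma(a, b) is b/(a+1) = 43.53/10.5 ≈ 4.1457.

σ̂²_MAP = 4.1457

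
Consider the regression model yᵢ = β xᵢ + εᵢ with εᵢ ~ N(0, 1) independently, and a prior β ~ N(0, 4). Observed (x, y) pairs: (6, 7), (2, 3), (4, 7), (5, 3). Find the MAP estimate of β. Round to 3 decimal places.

β̂_MAP = 1.120

log p(β | y) = −Σ(yᵢ − βxᵢ)²/(2·1) − β²/(2·4) + const.
Setting the derivative to zero: Σxᵢ(yᵢ − βxᵢ)/1 − β/4 = 0, so β = Σxᵢyᵢ / (Σxᵢ² + σ²/τ²).
Σxᵢyᵢ = 6·7 + 2·3 + 4·7 + 5·3 = 91; Σxᵢ² = 81; σ²/τ² = 0.25.
β̂_MAP = 91 / (81 + 0.25) = 91/81.25 ≈ 1.120.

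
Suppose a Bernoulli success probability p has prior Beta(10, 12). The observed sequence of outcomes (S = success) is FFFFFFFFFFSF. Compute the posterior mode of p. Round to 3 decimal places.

Prior: Beta(10, 12).
Data: 1 success in 12 trials (from the sequence). The binomial likelihood contributes p(1−p)^11, so the posterior is Beta(10+1, 12+11) = Beta(11, 23).
For Beta(a, b) with a, b > 1 the mode is (a−1)/(a+b−2) = 10/32 ≈ 0.313.

p̂_MAP = 0.313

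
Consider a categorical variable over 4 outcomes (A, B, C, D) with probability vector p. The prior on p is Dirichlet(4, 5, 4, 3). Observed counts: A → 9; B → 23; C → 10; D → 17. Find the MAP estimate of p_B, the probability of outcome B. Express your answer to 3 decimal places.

The posterior is Dirichlet(αᵢ + nᵢ) = Dirichlet(13, 28, 14, 20).
For a Dirichlet(a₁,…,a_K) with all aᵢ > 1, the mode has j-th component (aⱼ − 1)/(Σaᵢ − K).
Here Σaᵢ = 75 and K = 4, so p_B = (28 − 1)/(75 − 4) = 27/71 ≈ 0.380.

MAP estimate of p_B = 0.380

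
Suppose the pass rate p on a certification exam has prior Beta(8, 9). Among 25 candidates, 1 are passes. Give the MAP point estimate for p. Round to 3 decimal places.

Prior: Beta(8, 9).
Data: 1 success in 25 trials. The binomial likelihood contributes p(1−p)^24, so the posterior is Beta(8+1, 9+24) = Beta(9, 33).
For Beta(a, b) with a, b > 1 the mode is (a−1)/(a+b−2) = 8/40 ≈ 0.200.

p̂_MAP = 0.200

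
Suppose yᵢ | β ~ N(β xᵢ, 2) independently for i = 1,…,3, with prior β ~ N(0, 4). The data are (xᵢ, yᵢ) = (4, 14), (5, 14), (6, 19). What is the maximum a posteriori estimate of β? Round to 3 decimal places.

β̂_MAP = 3.097

log p(β | y) = −Σ(yᵢ − βxᵢ)²/(2·2) − β²/(2·4) + const.
Setting the derivative to zero: Σxᵢ(yᵢ − βxᵢ)/2 − β/4 = 0, so β = Σxᵢyᵢ / (Σxᵢ² + σ²/τ²).
Σxᵢyᵢ = 4·14 + 5·14 + 6·19 = 240; Σxᵢ² = 77; σ²/τ² = 0.5.
β̂_MAP = 240 / (77 + 0.5) = 240/77.5 ≈ 3.097.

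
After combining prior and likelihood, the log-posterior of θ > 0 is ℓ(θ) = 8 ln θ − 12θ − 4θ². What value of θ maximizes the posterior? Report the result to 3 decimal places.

θ̂_MAP = 0.500

ℓ'(θ) = 8/θ − 12 − 8θ. Setting this to zero and multiplying by θ: 8θ² + 12θ − 8 = 0.
θ = (−12 + √(12² + 4·8·8)) / (2·8) = (−12 + √400) / 16 = (−12 + 20)/16 = 1/2.
ℓ''(θ) = −8/θ² − 8 < 0, confirming a maximum.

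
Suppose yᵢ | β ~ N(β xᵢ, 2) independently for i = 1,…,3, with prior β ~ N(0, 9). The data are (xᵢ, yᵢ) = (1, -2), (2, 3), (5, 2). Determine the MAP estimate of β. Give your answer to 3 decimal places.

log p(β | y) = −Σ(yᵢ − βxᵢ)²/(2·2) − β²/(2·9) + const.
Setting the derivative to zero: Σxᵢ(yᵢ − βxᵢ)/2 − β/9 = 0, so β = Σxᵢyᵢ / (Σxᵢ² + σ²/τ²).
Σxᵢyᵢ = 1·(-2) + 2·3 + 5·2 = 14; Σxᵢ² = 30; σ²/τ² = 2/9.
β̂_MAP = 14 / (30 + 2/9) = 14/(272/9) = 63/136 ≈ 0.463.

β̂_MAP = 0.463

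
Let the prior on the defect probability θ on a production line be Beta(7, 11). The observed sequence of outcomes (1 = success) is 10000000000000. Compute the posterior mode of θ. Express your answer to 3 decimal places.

θ̂_MAP = 0.233

Prior: Beta(7, 11).
Data: 1 success in 14 trials (from the sequence). The binomial likelihood contributes θ(1−θ)^13, so the posterior is Beta(7+1, 11+13) = Beta(8, 24).
For Beta(a, b) with a, b > 1 the mode is (a−1)/(a+b−2) = 7/30 ≈ 0.233.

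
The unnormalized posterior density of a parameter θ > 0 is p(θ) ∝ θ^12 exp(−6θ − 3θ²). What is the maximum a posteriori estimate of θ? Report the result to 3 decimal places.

θ̂_MAP = 1.000

ℓ'(θ) = 12/θ − 6 − 6θ. Setting this to zero and multiplying by θ: 6θ² + 6θ − 12 = 0.
θ = (−6 + √(6² + 4·6·12)) / (2·6) = (−6 + √324) / 12 = (−6 + 18)/12 = 1.
ℓ''(θ) = −12/θ² − 6 < 0, confirming a maximum.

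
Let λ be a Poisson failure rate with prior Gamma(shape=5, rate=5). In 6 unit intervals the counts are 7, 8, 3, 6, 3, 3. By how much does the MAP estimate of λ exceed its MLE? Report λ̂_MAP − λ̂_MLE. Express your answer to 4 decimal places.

MAP − MLE = -1.9091

Σxᵢ = 30. Posterior is Gamma(35, 11); MAP = (35−1)/11 = 34/11 ≈ 3.09091.
MLE = x̄ = 30/6 ≈ 5.00000.
Difference = 34/11 − 30/6 = -21/11 ≈ -1.9091.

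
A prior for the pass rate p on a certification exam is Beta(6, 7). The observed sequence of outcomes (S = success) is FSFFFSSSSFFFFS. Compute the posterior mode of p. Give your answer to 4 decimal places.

Prior: Beta(6, 7).
Data: 6 successes in 14 trials (from the sequence). The binomial likelihood contributes p^6(1−p)^8, so the posterior is Beta(6+6, 7+8) = Beta(12, 15).
For Beta(a, b) with a, b > 1 the mode is (a−1)/(a+b−2) = 11/25 ≈ 0.4400.

p̂_MAP = 0.4400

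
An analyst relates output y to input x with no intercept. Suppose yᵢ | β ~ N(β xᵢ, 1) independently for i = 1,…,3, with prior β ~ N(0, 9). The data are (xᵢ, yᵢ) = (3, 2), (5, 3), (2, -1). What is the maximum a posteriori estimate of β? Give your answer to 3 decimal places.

β̂_MAP = 0.499

log p(β | y) = −Σ(yᵢ − βxᵢ)²/(2·1) − β²/(2·9) + const.
Setting the derivative to zero: Σxᵢ(yᵢ − βxᵢ)/1 − β/9 = 0, so β = Σxᵢyᵢ / (Σxᵢ² + σ²/τ²).
Σxᵢyᵢ = 3·2 + 5·3 + 2·(-1) = 19; Σxᵢ² = 38; σ²/τ² = 1/9.
β̂_MAP = 19 / (38 + 1/9) = 19/(343/9) = 171/343 ≈ 0.499.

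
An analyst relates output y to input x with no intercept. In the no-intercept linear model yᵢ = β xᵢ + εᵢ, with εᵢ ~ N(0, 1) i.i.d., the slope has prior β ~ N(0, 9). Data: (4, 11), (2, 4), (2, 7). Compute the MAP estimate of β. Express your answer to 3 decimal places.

β̂_MAP = 2.737

log p(β | y) = −Σ(yᵢ − βxᵢ)²/(2·1) − β²/(2·9) + const.
Setting the derivative to zero: Σxᵢ(yᵢ − βxᵢ)/1 − β/9 = 0, so β = Σxᵢyᵢ / (Σxᵢ² + σ²/τ²).
Σxᵢyᵢ = 4·11 + 2·4 + 2·7 = 66; Σxᵢ² = 24; σ²/τ² = 1/9.
β̂_MAP = 66 / (24 + 1/9) = 66/(217/9) = 594/217 ≈ 2.737.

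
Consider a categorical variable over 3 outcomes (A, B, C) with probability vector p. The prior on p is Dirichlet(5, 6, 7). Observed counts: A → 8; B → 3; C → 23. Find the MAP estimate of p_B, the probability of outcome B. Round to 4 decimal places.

The posterior is Dirichlet(αᵢ + nᵢ) = Dirichlet(13, 9, 30).
For a Dirichlet(a₁,…,a_K) with all aᵢ > 1, the mode has j-th component (aⱼ − 1)/(Σaᵢ − K).
Here Σaᵢ = 52 and K = 3, so p_B = (9 − 1)/(52 − 3) = 8/49 ≈ 0.1633.

MAP estimate of p_B = 0.1633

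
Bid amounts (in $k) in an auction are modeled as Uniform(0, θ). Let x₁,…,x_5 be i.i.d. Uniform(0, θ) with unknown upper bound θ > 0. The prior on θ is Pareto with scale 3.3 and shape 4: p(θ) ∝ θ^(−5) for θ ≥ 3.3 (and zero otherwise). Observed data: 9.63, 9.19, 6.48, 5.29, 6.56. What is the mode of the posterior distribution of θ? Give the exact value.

θ̂_MAP = 9.63

The Uniform(0, θ) likelihood is θ^(−n) for θ ≥ max(xᵢ), zero otherwise. Here max(xᵢ) = 9.63.
Posterior ∝ θ^(−5) · θ^(−5) = θ^(−10) on θ ≥ max(3.3, 9.63) = 9.63.
This density is strictly decreasing in θ, so the posterior mode lies at the lower boundary of the support.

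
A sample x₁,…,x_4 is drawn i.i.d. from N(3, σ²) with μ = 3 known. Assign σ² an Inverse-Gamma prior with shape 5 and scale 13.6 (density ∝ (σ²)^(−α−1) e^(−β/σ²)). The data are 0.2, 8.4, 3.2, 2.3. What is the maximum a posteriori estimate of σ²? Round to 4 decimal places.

σ̂²_MAP = 4.0456

Sum of squared deviations about the known mean: SS = (0.2−3)² + (8.4−3)² + (3.2−3)² + (2.3−3)² = 37.53.
The Normal likelihood contributes (σ²)^(−n/2) exp(−SS/(2σ²)), so the posterior is Inverse-Gamma(α + n/2, β + SS/2) = Inverse-Gamma(7, 32.365).
The mode of Inverse-Gamma(a, b) is b/(a+1) = 32.365/8 ≈ 4.0456.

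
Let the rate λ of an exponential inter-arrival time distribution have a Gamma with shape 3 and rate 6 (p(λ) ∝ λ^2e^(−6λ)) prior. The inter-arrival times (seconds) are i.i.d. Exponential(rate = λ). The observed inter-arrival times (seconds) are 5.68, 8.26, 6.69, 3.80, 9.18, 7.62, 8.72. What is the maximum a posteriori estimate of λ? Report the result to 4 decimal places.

λ̂_MAP = 0.1609

The Exponential(rate=λ) likelihood is ∝ λ^n e^(−λΣtᵢ). Here n = 7 and Σtᵢ = 5.68 + 8.26 + 6.69 + 3.80 + 9.18 + 7.62 + 8.72 = 49.95.
Posterior ∝ λ^2e^(−6λ) · λ^7e^(−49.95λ) = λ^9e^(−55.95λ), i.e. Gamma(10, 55.95).
Mode = (a−1)/b = 9/55.95 ≈ 0.1609.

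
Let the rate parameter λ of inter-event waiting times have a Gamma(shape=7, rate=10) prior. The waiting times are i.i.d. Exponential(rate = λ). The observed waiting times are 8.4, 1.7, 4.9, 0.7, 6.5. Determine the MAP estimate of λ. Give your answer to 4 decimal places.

The Exponential(rate=λ) likelihood is ∝ λ^n e^(−λΣtᵢ). Here n = 5 and Σtᵢ = 8.4 + 1.7 + 4.9 + 0.7 + 6.5 = 22.2.
Posterior ∝ λ^6e^(−10λ) · λ^5e^(−22.2λ) = λ^11e^(−32.2λ), i.e. Gamma(12, 32.2).
Mode = (a−1)/b = 11/32.2 ≈ 0.3416.

λ̂_MAP = 0.3416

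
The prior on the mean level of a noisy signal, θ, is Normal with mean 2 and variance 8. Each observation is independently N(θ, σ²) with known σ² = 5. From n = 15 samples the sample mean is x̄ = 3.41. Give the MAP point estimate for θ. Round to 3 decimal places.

n = 15, x̄ = 3.41.
For a Normal prior and Normal likelihood with known variance, the posterior is Normal; its mode equals its mean, the precision-weighted average.
Prior precision 1/σ₀² = 1/8 = 0.125; data precision n/σ² = 15/5 = 3.
θ̂ = (0.125·2 + 3·3.41) / (0.125 + 3) = 10.48/3.125 = 3.3536 ≈ 3.354.

θ̂_MAP = 3.354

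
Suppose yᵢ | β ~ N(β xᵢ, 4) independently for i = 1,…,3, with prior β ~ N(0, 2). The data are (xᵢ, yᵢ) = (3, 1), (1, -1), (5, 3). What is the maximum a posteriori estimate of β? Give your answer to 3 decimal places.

β̂_MAP = 0.459

log p(β | y) = −Σ(yᵢ − βxᵢ)²/(2·4) − β²/(2·2) + const.
Setting the derivative to zero: Σxᵢ(yᵢ − βxᵢ)/4 − β/2 = 0, so β = Σxᵢyᵢ / (Σxᵢ² + σ²/τ²).
Σxᵢyᵢ = 3·1 + 1·(-1) + 5·3 = 17; Σxᵢ² = 35; σ²/τ² = 2.
β̂_MAP = 17 / (35 + 2) = 17/37 ≈ 0.459.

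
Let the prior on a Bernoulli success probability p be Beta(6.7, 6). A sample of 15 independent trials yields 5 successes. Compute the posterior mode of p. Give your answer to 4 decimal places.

p̂_MAP = 0.4163

Prior: Beta(6.7, 6).
Data: 5 successes in 15 trials. The binomial likelihood contributes p^5(1−p)^10, so the posterior is Beta(6.7+5, 6+10) = Beta(11.7, 16).
For Beta(a, b) with a, b > 1 the mode is (a−1)/(a+b−2) = 10.7/25.7 ≈ 0.4163.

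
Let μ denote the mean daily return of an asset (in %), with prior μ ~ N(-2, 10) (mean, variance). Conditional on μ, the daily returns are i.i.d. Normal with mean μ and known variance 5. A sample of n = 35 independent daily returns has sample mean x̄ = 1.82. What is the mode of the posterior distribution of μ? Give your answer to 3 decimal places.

n = 35, x̄ = 1.82.
For a Normal prior and Normal likelihood with known variance, the posterior is Normal; its mode equals its mean, the precision-weighted average.
Prior precision 1/σ₀² = 1/10 = 0.1; data precision n/σ² = 35/5 = 7.
μ̂ = (0.1·(-2) + 7·1.82) / (0.1 + 7) = 12.54/7.1 = 627/355 ≈ 1.766.

μ̂_MAP = 1.766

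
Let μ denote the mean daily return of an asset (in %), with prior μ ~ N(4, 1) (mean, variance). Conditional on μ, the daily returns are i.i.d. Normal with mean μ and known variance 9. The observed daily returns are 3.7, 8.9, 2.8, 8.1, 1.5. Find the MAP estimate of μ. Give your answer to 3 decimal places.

n = 5; x̄ = (3.7 + 8.9 + 2.8 + 8.1 + 1.5)/5 = 25/5 = 5.
For a Normal prior and Normal likelihood with known variance, the posterior is Normal; its mode equals its mean, the precision-weighted average.
Prior precision 1/σ₀² = 1/1 = 1; data precision n/σ² = 5/9.
μ̂ = (1·4 + (5/9)·5) / (1 + 5/9) = (61/9)/(14/9) = 61/14 ≈ 4.357.

μ̂_MAP = 4.357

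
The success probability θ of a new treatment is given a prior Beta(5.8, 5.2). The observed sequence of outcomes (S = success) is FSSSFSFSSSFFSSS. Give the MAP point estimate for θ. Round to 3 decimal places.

θ̂_MAP = 0.617

Prior: Beta(5.8, 5.2).
Data: 10 successes in 15 trials (from the sequence). The binomial likelihood contributes θ^10(1−θ)^5, so the posterior is Beta(5.8+10, 5.2+5) = Beta(15.8, 10.2).
For Beta(a, b) with a, b > 1 the mode is (a−1)/(a+b−2) = 14.8/24 ≈ 0.617.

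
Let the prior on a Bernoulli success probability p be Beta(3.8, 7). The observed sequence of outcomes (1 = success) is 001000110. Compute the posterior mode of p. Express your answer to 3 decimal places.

p̂_MAP = 0.326

Prior: Beta(3.8, 7).
Data: 3 successes in 9 trials (from the sequence). The binomial likelihood contributes p^3(1−p)^6, so the posterior is Beta(3.8+3, 7+6) = Beta(6.8, 13).
For Beta(a, b) with a, b > 1 the mode is (a−1)/(a+b−2) = 5.8/17.8 ≈ 0.326.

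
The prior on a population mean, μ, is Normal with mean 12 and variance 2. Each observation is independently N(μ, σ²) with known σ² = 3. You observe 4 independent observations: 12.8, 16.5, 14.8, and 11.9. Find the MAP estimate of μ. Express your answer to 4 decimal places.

μ̂_MAP = 13.4545

n = 4; x̄ = (12.8 + 16.5 + 14.8 + 11.9)/4 = 56/4 = 14.
For a Normal prior and Normal likelihood with known variance, the posterior is Normal; its mode equals its mean, the precision-weighted average.
Prior precision 1/σ₀² = 1/2 = 0.5; data precision n/σ² = 4/3.
μ̂ = (0.5·12 + (4/3)·14) / (0.5 + 4/3) = (74/3)/(11/6) = 148/11 ≈ 13.4545.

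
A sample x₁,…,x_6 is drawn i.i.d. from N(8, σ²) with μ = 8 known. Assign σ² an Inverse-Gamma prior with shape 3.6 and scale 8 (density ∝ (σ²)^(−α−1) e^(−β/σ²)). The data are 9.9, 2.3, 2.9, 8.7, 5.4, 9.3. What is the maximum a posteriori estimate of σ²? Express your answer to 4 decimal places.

σ̂²_MAP = 5.7270

Sum of squared deviations about the known mean: SS = (9.9−8)² + (2.3−8)² + (2.9−8)² + (8.7−8)² + (5.4−8)² + (9.3−8)² = 71.05.
The Normal likelihood contributes (σ²)^(−n/2) exp(−SS/(2σ²)), so the posterior is Inverse-Gamma(α + n/2, β + SS/2) = Inverse-Gamma(6.6, 43.525).
The mode of Inverse-Gamma(a, b) is b/(a+1) = 43.525/7.6 ≈ 5.7270.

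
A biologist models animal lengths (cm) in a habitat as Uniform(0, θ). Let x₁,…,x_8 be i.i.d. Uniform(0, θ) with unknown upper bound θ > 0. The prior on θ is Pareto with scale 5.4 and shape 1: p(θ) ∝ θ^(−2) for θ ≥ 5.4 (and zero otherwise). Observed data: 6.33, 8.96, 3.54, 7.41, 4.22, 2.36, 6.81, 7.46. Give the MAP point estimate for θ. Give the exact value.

The Uniform(0, θ) likelihood is θ^(−n) for θ ≥ max(xᵢ), zero otherwise. Here max(xᵢ) = 8.96.
Posterior ∝ θ^(−2) · θ^(−8) = θ^(−10) on θ ≥ max(5.4, 8.96) = 8.96.
This density is strictly decreasing in θ, so the posterior mode lies at the lower boundary of the support.

θ̂_MAP = 8.96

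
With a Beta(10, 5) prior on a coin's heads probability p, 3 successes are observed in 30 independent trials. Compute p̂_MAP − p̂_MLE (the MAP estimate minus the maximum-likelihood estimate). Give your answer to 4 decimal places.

Posterior is Beta(13, 32); MAP = (13−1)/(45−2) = 12/43 ≈ 0.27907.
MLE ignores the prior: p̂_MLE = k/n = 3/30 ≈ 0.10000.
Difference = 12/43 − 3/30 = 77/430 ≈ 0.1791.

MAP − MLE = 0.1791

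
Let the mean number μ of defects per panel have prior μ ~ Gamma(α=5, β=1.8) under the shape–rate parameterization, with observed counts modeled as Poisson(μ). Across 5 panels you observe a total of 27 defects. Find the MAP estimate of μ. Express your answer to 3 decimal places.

μ̂_MAP = 4.559

Σxᵢ = 27, n = 5.
Posterior ∝ μ^4e^(−1.8μ) · μ^27e^(−5μ) = μ^31e^(−6.8μ), i.e. Gamma(shape=32, rate=6.8).
The mode of a Gamma(a, b) with a ≥ 1 (shape–rate) is (a−1)/b = 31/6.8 ≈ 4.559.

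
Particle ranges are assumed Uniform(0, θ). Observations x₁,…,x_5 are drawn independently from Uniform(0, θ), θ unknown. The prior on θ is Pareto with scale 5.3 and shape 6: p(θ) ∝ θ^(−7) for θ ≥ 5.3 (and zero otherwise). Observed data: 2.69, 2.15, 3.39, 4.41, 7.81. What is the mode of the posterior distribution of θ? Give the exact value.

The Uniform(0, θ) likelihood is θ^(−n) for θ ≥ max(xᵢ), zero otherwise. Here max(xᵢ) = 7.81.
Posterior ∝ θ^(−7) · θ^(−5) = θ^(−12) on θ ≥ max(5.3, 7.81) = 7.81.
This density is strictly decreasing in θ, so the posterior mode lies at the lower boundary of the support.

θ̂_MAP = 7.81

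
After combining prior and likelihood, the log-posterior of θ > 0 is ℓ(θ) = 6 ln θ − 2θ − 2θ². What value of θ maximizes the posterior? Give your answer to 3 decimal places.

ℓ'(θ) = 6/θ − 2 − 4θ. Setting this to zero and multiplying by θ: 4θ² + 2θ − 6 = 0.
θ = (−2 + √(2² + 4·4·6)) / (2·4) = (−2 + √100) / 8 = (−2 + 10)/8 = 1.
ℓ''(θ) = −6/θ² − 4 < 0, confirming a maximum.

θ̂_MAP = 1.000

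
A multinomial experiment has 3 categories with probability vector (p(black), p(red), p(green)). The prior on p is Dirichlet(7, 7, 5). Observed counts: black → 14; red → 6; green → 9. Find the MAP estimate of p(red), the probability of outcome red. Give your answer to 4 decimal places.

MAP estimate of p(red) = 0.2667

The posterior is Dirichlet(αᵢ + nᵢ) = Dirichlet(21, 13, 14).
For a Dirichlet(a₁,…,a_K) with all aᵢ > 1, the mode has j-th component (aⱼ − 1)/(Σaᵢ − K).
Here Σaᵢ = 48 and K = 3, so p(red) = (13 − 1)/(48 − 3) = 12/45 ≈ 0.2667.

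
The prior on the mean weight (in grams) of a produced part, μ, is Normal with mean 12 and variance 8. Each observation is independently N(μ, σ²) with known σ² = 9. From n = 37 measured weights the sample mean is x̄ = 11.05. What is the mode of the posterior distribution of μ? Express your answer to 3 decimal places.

μ̂_MAP = 11.078

n = 37, x̄ = 11.05.
For a Normal prior and Normal likelihood with known variance, the posterior is Normal; its mode equals its mean, the precision-weighted average.
Prior precision 1/σ₀² = 1/8 = 0.125; data precision n/σ² = 37/9.
μ̂ = (0.125·12 + (37/9)·11.05) / (0.125 + 37/9) = (8447/180)/(305/72) = 16894/1525 ≈ 11.078.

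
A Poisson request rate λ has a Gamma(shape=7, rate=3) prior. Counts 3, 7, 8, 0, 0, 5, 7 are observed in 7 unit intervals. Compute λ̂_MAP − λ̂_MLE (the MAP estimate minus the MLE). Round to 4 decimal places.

Σxᵢ = 30. Posterior is Gamma(37, 10); MAP = (37−1)/10 = 36/10 ≈ 3.60000.
MLE = x̄ = 30/7 ≈ 4.28571.
Difference = 36/10 − 30/7 = -24/35 ≈ -0.6857.

MAP − MLE = -0.6857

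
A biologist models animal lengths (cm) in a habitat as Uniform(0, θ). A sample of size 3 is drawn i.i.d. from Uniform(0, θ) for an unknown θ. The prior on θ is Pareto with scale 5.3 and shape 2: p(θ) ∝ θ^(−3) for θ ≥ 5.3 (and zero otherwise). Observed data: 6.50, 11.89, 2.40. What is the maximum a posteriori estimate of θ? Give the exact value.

The Uniform(0, θ) likelihood is θ^(−n) for θ ≥ max(xᵢ), zero otherwise. Here max(xᵢ) = 11.89.
Posterior ∝ θ^(−3) · θ^(−3) = θ^(−6) on θ ≥ max(5.3, 11.89) = 11.89.
This density is strictly decreasing in θ, so the posterior mode lies at the lower boundary of the support.

θ̂_MAP = 11.89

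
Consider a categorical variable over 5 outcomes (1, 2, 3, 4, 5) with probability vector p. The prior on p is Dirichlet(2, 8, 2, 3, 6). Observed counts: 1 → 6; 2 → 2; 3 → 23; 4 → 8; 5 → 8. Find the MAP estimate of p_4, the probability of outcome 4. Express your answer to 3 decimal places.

MAP estimate: 0.159

The posterior is Dirichlet(αᵢ + nᵢ) = Dirichlet(8, 10, 25, 11, 14).
For a Dirichlet(a₁,…,a_K) with all aᵢ > 1, the mode has j-th component (aⱼ − 1)/(Σaᵢ − K).
Here Σaᵢ = 68 and K = 5, so p_4 = (11 − 1)/(68 − 5) = 10/63 ≈ 0.159.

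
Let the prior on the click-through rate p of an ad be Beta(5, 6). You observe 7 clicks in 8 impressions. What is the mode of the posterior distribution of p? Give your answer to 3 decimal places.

p̂_MAP = 0.647

Prior: Beta(5, 6).
Data: 7 successes in 8 trials. The binomial likelihood contributes p^7(1−p)^1, so the posterior is Beta(5+7, 6+1) = Beta(12, 7).
For Beta(a, b) with a, b > 1 the mode is (a−1)/(a+b−2) = 11/17 ≈ 0.647.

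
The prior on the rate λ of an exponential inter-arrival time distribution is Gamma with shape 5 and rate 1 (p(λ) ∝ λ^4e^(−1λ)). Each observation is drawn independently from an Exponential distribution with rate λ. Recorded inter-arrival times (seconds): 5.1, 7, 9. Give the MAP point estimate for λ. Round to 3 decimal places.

λ̂_MAP = 0.317

The Exponential(rate=λ) likelihood is ∝ λ^n e^(−λΣtᵢ). Here n = 3 and Σtᵢ = 5.1 + 7 + 9 = 21.1.
Posterior ∝ λ^4e^(−1λ) · λ^3e^(−21.1λ) = λ^7e^(−22.1λ), i.e. Gamma(8, 22.1).
Mode = (a−1)/b = 7/22.1 ≈ 0.317.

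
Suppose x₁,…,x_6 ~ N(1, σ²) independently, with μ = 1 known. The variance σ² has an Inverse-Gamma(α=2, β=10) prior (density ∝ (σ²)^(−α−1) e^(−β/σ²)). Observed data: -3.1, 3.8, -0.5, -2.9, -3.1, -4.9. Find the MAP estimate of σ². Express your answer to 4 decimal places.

Sum of squared deviations about the known mean: SS = (-3.1−1)² + (3.8−1)² + (-0.5−1)² + (-2.9−1)² + (-3.1−1)² + (-4.9−1)² = 93.73.
The Normal likelihood contributes (σ²)^(−n/2) exp(−SS/(2σ²)), so the posterior is Inverse-Gamma(α + n/2, β + SS/2) = Inverse-Gamma(5, 56.865).
The mode of Inverse-Gamma(a, b) is b/(a+1) = 56.865/6 ≈ 9.4775.

σ̂²_MAP = 9.4775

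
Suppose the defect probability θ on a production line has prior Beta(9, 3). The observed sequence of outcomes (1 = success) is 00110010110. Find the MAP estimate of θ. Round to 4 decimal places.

Prior: Beta(9, 3).
Data: 5 successes in 11 trials (from the sequence). The binomial likelihood contributes θ^5(1−θ)^6, so the posterior is Beta(9+5, 3+6) = Beta(14, 9).
For Beta(a, b) with a, b > 1 the mode is (a−1)/(a+b−2) = 13/21 ≈ 0.6190.

θ̂_MAP = 0.6190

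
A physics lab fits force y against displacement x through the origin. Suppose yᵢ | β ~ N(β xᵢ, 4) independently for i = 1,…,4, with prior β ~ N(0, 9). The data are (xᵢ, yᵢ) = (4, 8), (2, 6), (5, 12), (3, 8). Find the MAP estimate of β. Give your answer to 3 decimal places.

β̂_MAP = 2.351

log p(β | y) = −Σ(yᵢ − βxᵢ)²/(2·4) − β²/(2·9) + const.
Setting the derivative to zero: Σxᵢ(yᵢ − βxᵢ)/4 − β/9 = 0, so β = Σxᵢyᵢ / (Σxᵢ² + σ²/τ²).
Σxᵢyᵢ = 4·8 + 2·6 + 5·12 + 3·8 = 128; Σxᵢ² = 54; σ²/τ² = 4/9.
β̂_MAP = 128 / (54 + 4/9) = 128/(490/9) = 576/245 ≈ 2.351.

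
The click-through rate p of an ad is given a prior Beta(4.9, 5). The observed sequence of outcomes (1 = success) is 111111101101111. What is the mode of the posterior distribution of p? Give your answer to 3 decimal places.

Prior: Beta(4.9, 5).
Data: 13 successes in 15 trials (from the sequence). The binomial likelihood contributes p^13(1−p)^2, so the posterior is Beta(4.9+13, 5+2) = Beta(17.9, 7).
For Beta(a, b) with a, b > 1 the mode is (a−1)/(a+b−2) = 16.9/22.9 ≈ 0.738.

p̂_MAP = 0.738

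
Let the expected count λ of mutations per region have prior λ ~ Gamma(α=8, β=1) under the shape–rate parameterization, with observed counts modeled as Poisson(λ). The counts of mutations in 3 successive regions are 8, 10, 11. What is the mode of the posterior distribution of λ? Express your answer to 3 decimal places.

λ̂_MAP = 9.000

Σxᵢ = 8+10+11 = 29, with n = 3.
Posterior ∝ λ^7e^(−1λ) · λ^29e^(−3λ) = λ^36e^(−4λ), i.e. Gamma(shape=37, rate=4).
The mode of a Gamma(a, b) with a ≥ 1 (shape–rate) is (a−1)/b = 36/4 ≈ 9.000.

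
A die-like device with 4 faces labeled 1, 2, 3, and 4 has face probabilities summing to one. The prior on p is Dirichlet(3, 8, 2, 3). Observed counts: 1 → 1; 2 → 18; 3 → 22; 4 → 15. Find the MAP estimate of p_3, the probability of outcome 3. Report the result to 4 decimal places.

MAP estimate: 0.3382

The posterior is Dirichlet(αᵢ + nᵢ) = Dirichlet(4, 26, 24, 18).
For a Dirichlet(a₁,…,a_K) with all aᵢ > 1, the mode has j-th component (aⱼ − 1)/(Σaᵢ − K).
Here Σaᵢ = 72 and K = 4, so p_3 = (24 − 1)/(72 − 4) = 23/68 ≈ 0.3382.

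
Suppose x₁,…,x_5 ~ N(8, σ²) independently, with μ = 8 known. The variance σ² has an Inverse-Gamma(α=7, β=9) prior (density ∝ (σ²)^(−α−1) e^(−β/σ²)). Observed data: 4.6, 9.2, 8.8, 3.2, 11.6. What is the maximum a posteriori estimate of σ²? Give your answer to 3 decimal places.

Sum of squared deviations about the known mean: SS = (4.6−8)² + (9.2−8)² + (8.8−8)² + (3.2−8)² + (11.6−8)² = 49.64.
The Normal likelihood contributes (σ²)^(−n/2) exp(−SS/(2σ²)), so the posterior is Inverse-Gamma(α + n/2, β + SS/2) = Inverse-Gamma(9.5, 33.82).
The mode of Inverse-Gamma(a, b) is b/(a+1) = 33.82/10.5 ≈ 3.221.

σ̂²_MAP = 3.221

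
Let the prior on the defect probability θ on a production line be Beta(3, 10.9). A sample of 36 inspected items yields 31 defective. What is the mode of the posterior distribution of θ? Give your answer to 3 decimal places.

θ̂_MAP = 0.689

Prior: Beta(3, 10.9).
Data: 31 successes in 36 trials. The binomial likelihood contributes θ^31(1−θ)^5, so the posterior is Beta(3+31, 10.9+5) = Beta(34, 15.9).
For Beta(a, b) with a, b > 1 the mode is (a−1)/(a+b−2) = 33/47.9 ≈ 0.689.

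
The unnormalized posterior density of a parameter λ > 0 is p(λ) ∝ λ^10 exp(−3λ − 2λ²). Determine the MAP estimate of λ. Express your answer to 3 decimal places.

ℓ'(λ) = 10/λ − 3 − 4λ. Setting this to zero and multiplying by λ: 4λ² + 3λ − 10 = 0.
λ = (−3 + √(3² + 4·4·10)) / (2·4) = (−3 + √169) / 8 = (−3 + 13)/8 = 5/4.
ℓ''(λ) = −10/λ² − 4 < 0, confirming a maximum.

λ̂_MAP = 1.250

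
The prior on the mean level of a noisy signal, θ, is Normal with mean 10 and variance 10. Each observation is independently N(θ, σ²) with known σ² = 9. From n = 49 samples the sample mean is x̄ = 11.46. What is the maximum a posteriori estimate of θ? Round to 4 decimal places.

θ̂_MAP = 11.4337

n = 49, x̄ = 11.46.
For a Normal prior and Normal likelihood with known variance, the posterior is Normal; its mode equals its mean, the precision-weighted average.
Prior precision 1/σ₀² = 1/10 = 0.1; data precision n/σ² = 49/9.
θ̂ = (0.1·10 + (49/9)·11.46) / (0.1 + 49/9) = (9509/150)/(499/90) = 28527/2495 ≈ 11.4337.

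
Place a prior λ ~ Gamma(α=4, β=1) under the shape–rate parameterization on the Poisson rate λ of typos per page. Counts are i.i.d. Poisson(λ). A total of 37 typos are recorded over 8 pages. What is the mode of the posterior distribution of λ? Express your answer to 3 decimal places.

λ̂_MAP = 4.444

Σxᵢ = 37, n = 8.
Posterior ∝ λ^3e^(−1λ) · λ^37e^(−8λ) = λ^40e^(−9λ), i.e. Gamma(shape=41, rate=9).
The mode of a Gamma(a, b) with a ≥ 1 (shape–rate) is (a−1)/b = 40/9 ≈ 4.444.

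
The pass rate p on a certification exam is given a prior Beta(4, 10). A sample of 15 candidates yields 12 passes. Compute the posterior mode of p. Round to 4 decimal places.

p̂_MAP = 0.5556

Prior: Beta(4, 10).
Data: 12 successes in 15 trials. The binomial likelihood contributes p^12(1−p)^3, so the posterior is Beta(4+12, 10+3) = Beta(16, 13).
For Beta(a, b) with a, b > 1 the mode is (a−1)/(a+b−2) = 15/27 ≈ 0.5556.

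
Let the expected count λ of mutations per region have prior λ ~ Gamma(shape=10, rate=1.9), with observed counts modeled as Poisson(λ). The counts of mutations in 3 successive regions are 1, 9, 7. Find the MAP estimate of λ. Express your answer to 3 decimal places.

λ̂_MAP = 5.306

Σxᵢ = 1+9+7 = 17, with n = 3.
Posterior ∝ λ^9e^(−1.9λ) · λ^17e^(−3λ) = λ^26e^(−4.9λ), i.e. Gamma(shape=27, rate=4.9).
The mode of a Gamma(a, b) with a ≥ 1 (shape–rate) is (a−1)/b = 26/4.9 ≈ 5.306.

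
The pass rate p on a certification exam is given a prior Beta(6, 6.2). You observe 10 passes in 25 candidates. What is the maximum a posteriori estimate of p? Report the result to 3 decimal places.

Prior: Beta(6, 6.2).
Data: 10 successes in 25 trials. The binomial likelihood contributes p^10(1−p)^15, so the posterior is Beta(6+10, 6.2+15) = Beta(16, 21.2).
For Beta(a, b) with a, b > 1 the mode is (a−1)/(a+b−2) = 15/35.2 ≈ 0.426.

p̂_MAP = 0.426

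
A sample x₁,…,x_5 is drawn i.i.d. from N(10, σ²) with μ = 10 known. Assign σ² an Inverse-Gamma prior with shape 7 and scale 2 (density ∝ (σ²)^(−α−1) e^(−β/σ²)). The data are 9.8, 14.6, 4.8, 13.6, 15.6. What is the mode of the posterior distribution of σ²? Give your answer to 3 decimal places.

σ̂²_MAP = 4.598

Sum of squared deviations about the known mean: SS = (9.8−10)² + (14.6−10)² + (4.8−10)² + (13.6−10)² + (15.6−10)² = 92.56.
The Normal likelihood contributes (σ²)^(−n/2) exp(−SS/(2σ²)), so the posterior is Inverse-Gamma(α + n/2, β + SS/2) = Inverse-Gamma(9.5, 48.28).
The mode of Inverse-Gamma(a, b) is b/(a+1) = 48.28/10.5 ≈ 4.598.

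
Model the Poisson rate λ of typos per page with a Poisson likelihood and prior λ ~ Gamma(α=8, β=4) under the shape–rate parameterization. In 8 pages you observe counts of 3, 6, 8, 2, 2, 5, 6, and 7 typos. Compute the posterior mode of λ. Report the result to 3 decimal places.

Σxᵢ = 3+6+8+2+2+5+6+7 = 39, with n = 8.
Posterior ∝ λ^7e^(−4λ) · λ^39e^(−8λ) = λ^46e^(−12λ), i.e. Gamma(shape=47, rate=12).
The mode of a Gamma(a, b) with a ≥ 1 (shape–rate) is (a−1)/b = 46/12 ≈ 3.833.

λ̂_MAP = 3.833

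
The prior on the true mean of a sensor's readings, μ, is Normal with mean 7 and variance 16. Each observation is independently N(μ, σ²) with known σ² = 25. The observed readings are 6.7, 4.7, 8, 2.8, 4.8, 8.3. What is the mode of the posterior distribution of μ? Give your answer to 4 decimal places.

μ̂_MAP = 6.1140

n = 6; x̄ = (6.7 + 4.7 + 8 + 2.8 + 4.8 + 8.3)/6 = 35.3/6 = 353/60 ≈ 5.8833.
For a Normal prior and Normal likelihood with known variance, the posterior is Normal; its mode equals its mean, the precision-weighted average.
Prior precision 1/σ₀² = 1/16 = 0.0625; data precision n/σ² = 6/25 = 0.24.
μ̂ = (0.0625·7 + 0.24·(353/60)) / (0.0625 + 0.24) = 1.8495/0.3025 = 3699/605 ≈ 6.1140.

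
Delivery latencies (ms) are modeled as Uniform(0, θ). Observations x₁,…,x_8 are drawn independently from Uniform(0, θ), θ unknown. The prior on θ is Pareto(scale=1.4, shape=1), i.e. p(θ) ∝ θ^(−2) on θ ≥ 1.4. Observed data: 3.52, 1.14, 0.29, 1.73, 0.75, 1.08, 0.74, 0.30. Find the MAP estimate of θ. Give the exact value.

θ̂_MAP = 3.52

The Uniform(0, θ) likelihood is θ^(−n) for θ ≥ max(xᵢ), zero otherwise. Here max(xᵢ) = 3.52.
Posterior ∝ θ^(−2) · θ^(−8) = θ^(−10) on θ ≥ max(1.4, 3.52) = 3.52.
This density is strictly decreasing in θ, so the posterior mode lies at the lower boundary of the support.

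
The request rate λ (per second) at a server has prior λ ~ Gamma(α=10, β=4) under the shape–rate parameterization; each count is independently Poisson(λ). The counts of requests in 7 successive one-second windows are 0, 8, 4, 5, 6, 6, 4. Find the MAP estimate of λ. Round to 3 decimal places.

λ̂_MAP = 3.818

Σxᵢ = 0+8+4+5+6+6+4 = 33, with n = 7.
Posterior ∝ λ^9e^(−4λ) · λ^33e^(−7λ) = λ^42e^(−11λ), i.e. Gamma(shape=43, rate=11).
The mode of a Gamma(a, b) with a ≥ 1 (shape–rate) is (a−1)/b = 42/11 ≈ 3.818.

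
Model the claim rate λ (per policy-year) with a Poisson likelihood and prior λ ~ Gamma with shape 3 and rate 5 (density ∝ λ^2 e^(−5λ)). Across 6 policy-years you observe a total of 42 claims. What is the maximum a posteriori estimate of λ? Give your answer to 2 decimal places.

Σxᵢ = 42, n = 6.
Posterior ∝ λ^2e^(−5λ) · λ^42e^(−6λ) = λ^44e^(−11λ), i.e. Gamma(shape=45, rate=11).
The mode of a Gamma(a, b) with a ≥ 1 (shape–rate) is (a−1)/b = 44/11 ≈ 4.00.

λ̂_MAP = 4.00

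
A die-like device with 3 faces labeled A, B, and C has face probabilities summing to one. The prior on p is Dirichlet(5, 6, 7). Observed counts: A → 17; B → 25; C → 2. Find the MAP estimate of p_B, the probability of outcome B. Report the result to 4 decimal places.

The posterior is Dirichlet(αᵢ + nᵢ) = Dirichlet(22, 31, 9).
For a Dirichlet(a₁,…,a_K) with all aᵢ > 1, the mode has j-th component (aⱼ − 1)/(Σaᵢ − K).
Here Σaᵢ = 62 and K = 3, so p_B = (31 − 1)/(62 − 3) = 30/59 ≈ 0.5085.

MAP estimate of p_B = 0.5085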